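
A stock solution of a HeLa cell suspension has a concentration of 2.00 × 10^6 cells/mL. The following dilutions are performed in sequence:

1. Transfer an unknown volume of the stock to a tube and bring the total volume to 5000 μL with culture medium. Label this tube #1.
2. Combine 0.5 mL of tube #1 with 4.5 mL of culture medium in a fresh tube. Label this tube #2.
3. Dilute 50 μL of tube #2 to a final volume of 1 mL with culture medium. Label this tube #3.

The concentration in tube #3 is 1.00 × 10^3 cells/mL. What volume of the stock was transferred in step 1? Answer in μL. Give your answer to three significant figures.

Step 1: v brought to 5000 μL → factor = 5000 μL/v
Step 2: 0.5 mL + 4.5 mL = 5 mL total → factor 5/0.5 = 10
Step 3: 50 μL brought to 1 mL → factor 1000/50 = 20
Product of known-step factors = 200
Overall factor = 2.00 × 10^6 cells/mL / (1.00 × 10^3 cells/mL) = 2000
Step-1 factor = 2000 / 200 = 10
v = 5000 μL / 10 = 500 μL

500 μL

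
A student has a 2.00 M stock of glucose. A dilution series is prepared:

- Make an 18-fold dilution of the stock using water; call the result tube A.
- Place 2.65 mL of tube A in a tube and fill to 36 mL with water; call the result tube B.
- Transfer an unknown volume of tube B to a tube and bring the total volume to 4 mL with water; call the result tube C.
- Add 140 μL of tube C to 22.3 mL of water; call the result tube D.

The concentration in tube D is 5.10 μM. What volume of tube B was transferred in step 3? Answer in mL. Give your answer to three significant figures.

0.400 mL

Step 1: 18-fold → factor 18
Step 2: 2.65 mL brought to 36 mL → factor 36/2.65 = 13.585
Step 3: v brought to 4 mL → factor = 4 mL/v
Step 4: 140 μL + 22.3 mL = 22440 μL total → factor 22440/140 = 160.29
Product of known-step factors = 39194
Overall factor = 2.00 M / (5.10 μM) = 3.9216 × 10^5
Step-3 factor = 3.9216 × 10^5 / 39194 = 10.005
v = 4 mL / 10.005 = 0.400 mL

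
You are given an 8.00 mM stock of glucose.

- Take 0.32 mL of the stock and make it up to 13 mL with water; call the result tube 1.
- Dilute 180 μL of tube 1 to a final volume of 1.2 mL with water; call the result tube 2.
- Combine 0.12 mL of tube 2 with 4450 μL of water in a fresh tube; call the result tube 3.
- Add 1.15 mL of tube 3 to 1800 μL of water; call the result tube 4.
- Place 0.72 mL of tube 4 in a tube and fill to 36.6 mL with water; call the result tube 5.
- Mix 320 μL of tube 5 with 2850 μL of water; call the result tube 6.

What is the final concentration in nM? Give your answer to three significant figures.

Step 1: 0.32 mL brought to 13 mL → factor 13/0.32 = 40.625
Step 2: 180 μL brought to 1.2 mL → factor 1200/180 = 6.6667
Step 3: 0.12 mL + 4450 μL = 4.57 mL total → factor 4.57/0.12 = 38.083
Step 4: 1.15 mL + 1800 μL = 2.95 mL total → factor 2.95/1.15 = 2.5652
Step 5: 0.72 mL brought to 36.6 mL → factor 36.6/0.72 = 50.833
Step 6: 320 μL + 2850 μL = 3170 μL total → factor 3170/320 = 9.9062
Overall dilution factor = 40.625 × 6.6667 × 38.083 × 2.5652 × 50.833 × 9.9062 = 1.3324 × 10^7
Final = 8.00 mM / 1.3324 × 10^7 = 6.004 × 10^-7 mM = 0.600 nM

0.600 nM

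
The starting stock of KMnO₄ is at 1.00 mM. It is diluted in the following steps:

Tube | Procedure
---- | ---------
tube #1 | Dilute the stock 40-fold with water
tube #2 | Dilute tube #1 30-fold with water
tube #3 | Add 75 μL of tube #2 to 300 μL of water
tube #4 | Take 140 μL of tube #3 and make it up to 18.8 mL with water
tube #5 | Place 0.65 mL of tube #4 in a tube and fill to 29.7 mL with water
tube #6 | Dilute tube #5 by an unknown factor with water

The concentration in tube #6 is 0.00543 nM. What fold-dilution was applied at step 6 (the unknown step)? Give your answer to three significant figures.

Step 1: 40-fold → factor 40
Step 2: 30-fold → factor 30
Step 3: 75 μL + 300 μL = 375 μL total → factor 375/75 = 5
Step 4: 140 μL brought to 18.8 mL → factor 18800/140 = 134.29
Step 5: 0.65 mL brought to 29.7 mL → factor 29.7/0.65 = 45.692
Step 6: unknown factor x
Product of known-step factors = 3.6815 × 10^7
Overall factor = 1.00 mM / (0.00543 nM) = 1.8416 × 10^8
x = 1.8416 × 10^8 / 3.6815 × 10^7 = 5.00

5.00-fold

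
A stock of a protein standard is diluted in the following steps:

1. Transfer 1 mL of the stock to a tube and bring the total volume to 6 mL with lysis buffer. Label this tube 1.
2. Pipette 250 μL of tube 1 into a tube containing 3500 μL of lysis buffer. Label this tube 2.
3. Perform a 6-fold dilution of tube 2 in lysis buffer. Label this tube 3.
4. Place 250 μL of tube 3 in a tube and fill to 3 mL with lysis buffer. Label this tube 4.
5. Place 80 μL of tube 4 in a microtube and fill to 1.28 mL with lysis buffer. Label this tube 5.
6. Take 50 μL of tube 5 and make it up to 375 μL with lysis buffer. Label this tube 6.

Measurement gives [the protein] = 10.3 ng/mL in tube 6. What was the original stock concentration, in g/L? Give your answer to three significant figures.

8.01 g/L

Step 1: 1 mL brought to 6 mL → factor 6/1 = 6
Step 2: 250 μL + 3500 μL = 3750 μL total → factor 3750/250 = 15
Step 3: 6-fold → factor 6
Step 4: 250 μL brought to 3 mL → factor 3000/250 = 12
Step 5: 80 μL brought to 1.28 mL → factor 1280/80 = 16
Step 6: 50 μL brought to 375 μL → factor 375/50 = 7.5
Overall dilution factor = 6 × 15 × 6 × 12 × 16 × 7.5 = 7.776 × 10^5
Stock = 10.3 ng/mL × 7.776 × 10^5 = 8.009 × 10^6 ng/mL = 8.01 g/L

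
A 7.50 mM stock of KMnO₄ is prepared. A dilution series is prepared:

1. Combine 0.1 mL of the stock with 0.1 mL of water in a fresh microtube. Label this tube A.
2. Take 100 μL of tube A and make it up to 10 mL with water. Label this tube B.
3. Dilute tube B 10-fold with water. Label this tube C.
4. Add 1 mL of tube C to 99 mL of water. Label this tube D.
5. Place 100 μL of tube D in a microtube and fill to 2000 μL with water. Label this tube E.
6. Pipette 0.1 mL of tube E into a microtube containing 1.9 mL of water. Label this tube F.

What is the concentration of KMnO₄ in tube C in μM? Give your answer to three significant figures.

Step 1: 0.1 mL + 0.1 mL = 0.2 mL total → factor 0.2/0.1 = 2
Step 2: 100 μL brought to 10 mL → factor 10000/100 = 100
Step 3: 10-fold → factor 10
Dilution factor through tube C = 2 × 100 × 10 = 2000
[tube C] = 7.50 mM / 2000 = 0.003750 mM = 3.75 μM

3.75 μM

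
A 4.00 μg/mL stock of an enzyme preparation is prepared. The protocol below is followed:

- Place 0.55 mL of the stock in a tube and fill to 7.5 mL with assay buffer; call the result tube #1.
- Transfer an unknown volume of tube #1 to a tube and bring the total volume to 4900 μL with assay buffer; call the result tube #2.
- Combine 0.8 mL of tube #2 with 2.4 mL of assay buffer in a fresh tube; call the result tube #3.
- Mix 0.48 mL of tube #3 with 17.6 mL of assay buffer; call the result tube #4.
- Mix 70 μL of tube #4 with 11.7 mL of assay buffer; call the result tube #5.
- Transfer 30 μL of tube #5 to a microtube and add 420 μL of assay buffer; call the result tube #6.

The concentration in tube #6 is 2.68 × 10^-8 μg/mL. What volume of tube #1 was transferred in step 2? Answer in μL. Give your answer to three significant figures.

170 μL

Step 1: 0.55 mL brought to 7.5 mL → factor 7.5/0.55 = 13.636
Step 2: v brought to 4900 μL → factor = 4900 μL/v
Step 3: 0.8 mL + 2.4 mL = 3.2 mL total → factor 3.2/0.8 = 4
Step 4: 0.48 mL + 17.6 mL = 18.08 mL total → factor 18.08/0.48 = 37.667
Step 5: 70 μL + 11.7 mL = 11770 μL total → factor 11770/70 = 168.14
Step 6: 30 μL + 420 μL = 450 μL total → factor 450/30 = 15
Product of known-step factors = 5.1819 × 10^6
Overall factor = 4.00 μg/mL / (2.68 × 10^-8 μg/mL) = 1.4925 × 10^8
Step-2 factor = 1.4925 × 10^8 / 5.1819 × 10^6 = 28.803
v = 4900 μL / 28.803 = 170 μL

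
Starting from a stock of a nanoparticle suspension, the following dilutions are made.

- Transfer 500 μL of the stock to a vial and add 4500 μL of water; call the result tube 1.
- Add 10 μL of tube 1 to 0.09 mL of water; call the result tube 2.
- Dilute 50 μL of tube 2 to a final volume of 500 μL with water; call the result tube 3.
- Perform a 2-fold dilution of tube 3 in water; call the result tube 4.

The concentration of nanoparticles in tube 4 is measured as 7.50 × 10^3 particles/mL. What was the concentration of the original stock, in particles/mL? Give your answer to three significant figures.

Step 1: 500 μL + 4500 μL = 5000 μL total → factor 5000/500 = 10
Step 2: 10 μL + 0.09 mL = 100 μL total → factor 100/10 = 10
Step 3: 50 μL brought to 500 μL → factor 500/50 = 10
Step 4: 2-fold → factor 2
Overall dilution factor = 10 × 10 × 10 × 2 = 2000
Stock = 7.50 × 10^3 particles/mL × 2000 = 1.50 × 10^7 particles/mL

1.50 × 10^7 particles/mL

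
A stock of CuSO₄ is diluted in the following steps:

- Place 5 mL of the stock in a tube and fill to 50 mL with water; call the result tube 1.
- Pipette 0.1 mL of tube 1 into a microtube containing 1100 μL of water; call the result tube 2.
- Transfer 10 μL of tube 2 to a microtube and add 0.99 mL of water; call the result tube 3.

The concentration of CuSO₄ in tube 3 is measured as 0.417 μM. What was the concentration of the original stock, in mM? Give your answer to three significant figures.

5.00 mM

Step 1: 5 mL brought to 50 mL → factor 50/5 = 10
Step 2: 0.1 mL + 1100 μL = 1.2 mL total → factor 1.2/0.1 = 12
Step 3: 10 μL + 0.99 mL = 1000 μL total → factor 1000/10 = 100
Overall dilution factor = 10 × 12 × 100 = 12000
Stock = 0.417 μM × 12000 = 5004 μM = 5.00 mM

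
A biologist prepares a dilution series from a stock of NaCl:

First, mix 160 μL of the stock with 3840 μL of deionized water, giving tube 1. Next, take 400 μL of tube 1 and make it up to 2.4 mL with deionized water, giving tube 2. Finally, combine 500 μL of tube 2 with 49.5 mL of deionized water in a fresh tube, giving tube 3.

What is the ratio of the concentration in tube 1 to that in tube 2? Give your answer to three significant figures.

6.00

Step 1: 160 μL + 3840 μL = 4000 μL total → factor 4000/160 = 25
Step 2: 400 μL brought to 2.4 mL → factor 2400/400 = 6
Dilution factor to tube 1 = 25; to tube 2 = 150
[tube 1]/[tube 2] = (factor to tube 2)/(factor to tube 1) = 150/25 = 6.00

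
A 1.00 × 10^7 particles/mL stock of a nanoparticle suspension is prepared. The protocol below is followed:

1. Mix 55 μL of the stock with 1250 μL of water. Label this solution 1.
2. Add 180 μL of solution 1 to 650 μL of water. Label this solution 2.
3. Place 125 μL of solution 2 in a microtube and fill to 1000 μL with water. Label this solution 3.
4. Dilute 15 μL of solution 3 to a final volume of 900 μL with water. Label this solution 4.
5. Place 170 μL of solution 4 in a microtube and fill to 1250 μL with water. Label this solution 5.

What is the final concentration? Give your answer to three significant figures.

25.9 particles/mL

Step 1: 55 μL + 1250 μL = 1305 μL total → factor 1305/55 = 23.727
Step 2: 180 μL + 650 μL = 830 μL total → factor 830/180 = 4.6111
Step 3: 125 μL brought to 1000 μL → factor 1000/125 = 8
Step 4: 15 μL brought to 900 μL → factor 900/15 = 60
Step 5: 170 μL brought to 1250 μL → factor 1250/170 = 7.3529
Overall dilution factor = 23.727 × 4.6111 × 8 × 60 × 7.3529 = 3.8615 × 10^5
Final = 1.00 × 10^7 particles/mL / 3.8615 × 10^5 = 25.9 particles/mL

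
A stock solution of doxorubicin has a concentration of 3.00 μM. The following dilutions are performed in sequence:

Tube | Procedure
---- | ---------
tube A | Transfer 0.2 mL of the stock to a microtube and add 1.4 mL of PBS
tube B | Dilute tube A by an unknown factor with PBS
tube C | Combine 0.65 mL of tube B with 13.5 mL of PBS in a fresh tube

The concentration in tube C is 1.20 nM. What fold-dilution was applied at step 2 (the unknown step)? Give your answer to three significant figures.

Step 1: 0.2 mL + 1.4 mL = 1.6 mL total → factor 1.6/0.2 = 8
Step 2: unknown factor x
Step 3: 0.65 mL + 13.5 mL = 14.15 mL total → factor 14.15/0.65 = 21.769
Product of known-step factors = 174.15
Overall factor = 3.00 μM / (1.20 nM) = 2500
x = 2500 / 174.15 = 14.4

14.4-fold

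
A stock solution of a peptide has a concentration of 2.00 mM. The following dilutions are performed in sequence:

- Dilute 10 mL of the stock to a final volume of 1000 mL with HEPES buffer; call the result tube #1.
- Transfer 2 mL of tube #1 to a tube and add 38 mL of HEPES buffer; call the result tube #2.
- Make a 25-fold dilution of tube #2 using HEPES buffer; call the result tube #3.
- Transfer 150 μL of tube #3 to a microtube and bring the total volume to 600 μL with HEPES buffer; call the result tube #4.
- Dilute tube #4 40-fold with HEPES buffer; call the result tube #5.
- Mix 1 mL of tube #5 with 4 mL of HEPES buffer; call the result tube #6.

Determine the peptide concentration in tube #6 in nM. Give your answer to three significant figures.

0.0500 nM

Step 1: 10 mL brought to 1000 mL → factor 1000/10 = 100
Step 2: 2 mL + 38 mL = 40 mL total → factor 40/2 = 20
Step 3: 25-fold → factor 25
Step 4: 150 μL brought to 600 μL → factor 600/150 = 4
Step 5: 40-fold → factor 40
Step 6: 1 mL + 4 mL = 5 mL total → factor 5/1 = 5
Overall dilution factor = 100 × 20 × 25 × 4 × 40 × 5 = 4 × 10^7
Final = 2.00 mM / 4 × 10^7 = 5.000 × 10^-8 mM = 0.0500 nM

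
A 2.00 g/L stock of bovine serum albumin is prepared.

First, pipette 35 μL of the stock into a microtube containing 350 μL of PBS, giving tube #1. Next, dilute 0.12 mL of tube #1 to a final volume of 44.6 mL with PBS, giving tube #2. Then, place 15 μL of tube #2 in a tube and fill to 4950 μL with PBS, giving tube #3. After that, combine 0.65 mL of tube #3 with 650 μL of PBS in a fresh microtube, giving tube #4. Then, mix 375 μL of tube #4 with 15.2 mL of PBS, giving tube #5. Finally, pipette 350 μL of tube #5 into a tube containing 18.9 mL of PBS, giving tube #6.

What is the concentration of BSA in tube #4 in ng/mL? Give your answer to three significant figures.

Step 1: 35 μL + 350 μL = 385 μL total → factor 385/35 = 11
Step 2: 0.12 mL brought to 44.6 mL → factor 44.6/0.12 = 371.67
Step 3: 15 μL brought to 4950 μL → factor 4950/15 = 330
Step 4: 0.65 mL + 650 μL = 1.3 mL total → factor 1.3/0.65 = 2
Dilution factor through tube #4 = 11 × 371.67 × 330 × 2 = 2.6983 × 10^6
[tube #4] = 2.00 g/L / 2.6983 × 10^6 = 7.412 × 10^-7 g/L = 0.741 ng/mL

0.741 ng/mL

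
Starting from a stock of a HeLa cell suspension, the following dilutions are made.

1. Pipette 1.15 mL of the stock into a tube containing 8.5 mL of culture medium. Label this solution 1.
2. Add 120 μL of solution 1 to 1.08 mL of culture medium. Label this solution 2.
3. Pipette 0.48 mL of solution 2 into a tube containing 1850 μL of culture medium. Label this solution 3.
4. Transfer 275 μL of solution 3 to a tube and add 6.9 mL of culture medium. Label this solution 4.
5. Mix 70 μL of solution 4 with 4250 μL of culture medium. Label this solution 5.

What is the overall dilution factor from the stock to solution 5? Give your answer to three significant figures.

6.56 × 10^5

Step 1: 1.15 mL + 8.5 mL = 9.65 mL total → factor 9.65/1.15 = 8.3913
Step 2: 120 μL + 1.08 mL = 1200 μL total → factor 1200/120 = 10
Step 3: 0.48 mL + 1850 μL = 2.33 mL total → factor 2.33/0.48 = 4.8542
Step 4: 275 μL + 6.9 mL = 7175 μL total → factor 7175/275 = 26.091
Step 5: 70 μL + 4250 μL = 4320 μL total → factor 4320/70 = 61.714
Overall dilution factor = 8.3913 × 10 × 4.8542 × 26.091 × 61.714 = 6.5587 × 10^5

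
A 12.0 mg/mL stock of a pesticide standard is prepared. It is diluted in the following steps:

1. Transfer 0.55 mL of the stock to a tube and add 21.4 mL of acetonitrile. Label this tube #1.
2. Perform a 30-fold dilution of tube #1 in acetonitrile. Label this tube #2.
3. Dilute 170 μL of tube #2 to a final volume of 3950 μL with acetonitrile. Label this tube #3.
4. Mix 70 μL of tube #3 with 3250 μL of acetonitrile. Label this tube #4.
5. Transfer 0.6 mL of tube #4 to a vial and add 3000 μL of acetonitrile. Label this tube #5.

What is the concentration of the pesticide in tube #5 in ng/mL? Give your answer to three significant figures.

1.52 ng/mL

Step 1: 0.55 mL + 21.4 mL = 21.95 mL total → factor 21.95/0.55 = 39.909
Step 2: 30-fold → factor 30
Step 3: 170 μL brought to 3950 μL → factor 3950/170 = 23.235
Step 4: 70 μL + 3250 μL = 3320 μL total → factor 3320/70 = 47.429
Step 5: 0.6 mL + 3000 μL = 3.6 mL total → factor 3.6/0.6 = 6
Overall dilution factor = 39.909 × 30 × 23.235 × 47.429 × 6 = 7.9165 × 10^6
Final = 12.0 mg/mL / 7.9165 × 10^6 = 1.516 × 10^-6 mg/mL = 1.52 ng/mL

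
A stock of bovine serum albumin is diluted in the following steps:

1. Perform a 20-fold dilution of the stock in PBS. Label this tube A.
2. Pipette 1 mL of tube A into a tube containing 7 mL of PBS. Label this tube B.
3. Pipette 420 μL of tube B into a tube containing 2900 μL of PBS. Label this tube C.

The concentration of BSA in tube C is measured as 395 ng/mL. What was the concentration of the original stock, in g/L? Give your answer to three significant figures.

Step 1: 20-fold → factor 20
Step 2: 1 mL + 7 mL = 8 mL total → factor 8/1 = 8
Step 3: 420 μL + 2900 μL = 3320 μL total → factor 3320/420 = 7.9048
Overall dilution factor = 20 × 8 × 7.9048 = 1264.8
Stock = 395 ng/mL × 1264.8 = 4.996 × 10^5 ng/mL = 0.500 g/L

0.500 g/L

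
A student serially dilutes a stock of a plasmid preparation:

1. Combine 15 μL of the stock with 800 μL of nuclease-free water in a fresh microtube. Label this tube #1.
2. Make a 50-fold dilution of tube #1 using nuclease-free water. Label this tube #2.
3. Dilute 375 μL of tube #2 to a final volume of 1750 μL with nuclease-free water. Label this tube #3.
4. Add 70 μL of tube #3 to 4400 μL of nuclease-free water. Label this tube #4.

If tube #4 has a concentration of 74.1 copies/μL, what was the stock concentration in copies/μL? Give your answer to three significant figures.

Step 1: 15 μL + 800 μL = 815 μL total → factor 815/15 = 54.333
Step 2: 50-fold → factor 50
Step 3: 375 μL brought to 1750 μL → factor 1750/375 = 4.6667
Step 4: 70 μL + 4400 μL = 4470 μL total → factor 4470/70 = 63.857
Overall dilution factor = 54.333 × 50 × 4.6667 × 63.857 = 8.0957 × 10^5
Stock = 74.1 copies/μL × 8.0957 × 10^5 = 6.00 × 10^7 copies/μL

6.00 × 10^7 copies/μL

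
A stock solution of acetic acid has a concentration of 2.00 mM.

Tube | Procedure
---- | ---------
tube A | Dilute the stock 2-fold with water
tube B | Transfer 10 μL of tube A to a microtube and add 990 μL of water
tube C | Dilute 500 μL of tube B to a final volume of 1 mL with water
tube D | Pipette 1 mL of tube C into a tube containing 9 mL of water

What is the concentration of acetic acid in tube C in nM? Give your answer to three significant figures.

5.00 × 10^3 nM

Step 1: 2-fold → factor 2
Step 2: 10 μL + 990 μL = 1000 μL total → factor 1000/10 = 100
Step 3: 500 μL brought to 1 mL → factor 1000/500 = 2
Dilution factor through tube C = 2 × 100 × 2 = 400
[tube C] = 2.00 mM / 400 = 0.005000 mM = 5.00 × 10^3 nM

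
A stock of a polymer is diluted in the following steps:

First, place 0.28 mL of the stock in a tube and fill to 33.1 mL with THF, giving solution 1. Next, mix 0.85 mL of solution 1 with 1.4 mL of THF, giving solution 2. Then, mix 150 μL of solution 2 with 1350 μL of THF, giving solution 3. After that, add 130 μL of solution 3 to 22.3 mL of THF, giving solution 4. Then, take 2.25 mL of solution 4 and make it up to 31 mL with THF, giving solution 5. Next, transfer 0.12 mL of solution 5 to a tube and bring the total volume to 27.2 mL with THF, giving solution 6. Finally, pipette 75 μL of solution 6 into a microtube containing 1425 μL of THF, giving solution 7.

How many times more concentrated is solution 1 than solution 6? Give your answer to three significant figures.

1.43 × 10^7

Step 1: 0.28 mL brought to 33.1 mL → factor 33.1/0.28 = 118.21
Step 2: 0.85 mL + 1.4 mL = 2.25 mL total → factor 2.25/0.85 = 2.6471
Step 3: 150 μL + 1350 μL = 1500 μL total → factor 1500/150 = 10
Step 4: 130 μL + 22.3 mL = 22430 μL total → factor 22430/130 = 172.54
Step 5: 2.25 mL brought to 31 mL → factor 31/2.25 = 13.778
Step 6: 0.12 mL brought to 27.2 mL → factor 27.2/0.12 = 226.67
Dilution factor to solution 1 = 118.21; to solution 6 = 1.6861 × 10^9
[solution 1]/[solution 6] = (factor to solution 6)/(factor to solution 1) = 1.6861 × 10^9/118.21 = 1.43 × 10^7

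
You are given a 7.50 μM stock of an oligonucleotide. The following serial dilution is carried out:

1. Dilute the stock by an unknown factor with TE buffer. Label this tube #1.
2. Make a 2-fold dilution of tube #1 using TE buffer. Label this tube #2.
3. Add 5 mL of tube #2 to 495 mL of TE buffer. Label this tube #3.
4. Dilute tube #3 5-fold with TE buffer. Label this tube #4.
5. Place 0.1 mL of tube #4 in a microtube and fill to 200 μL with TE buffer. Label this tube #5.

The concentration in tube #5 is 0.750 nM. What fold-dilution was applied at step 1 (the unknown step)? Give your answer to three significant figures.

Step 1: unknown factor x
Step 2: 2-fold → factor 2
Step 3: 5 mL + 495 mL = 500 mL total → factor 500/5 = 100
Step 4: 5-fold → factor 5
Step 5: 0.1 mL brought to 200 μL → factor 0.2/0.1 = 2
Product of known-step factors = 2000
Overall factor = 7.50 μM / (0.750 nM) = 10000
x = 10000 / 2000 = 5.00

5.00-fold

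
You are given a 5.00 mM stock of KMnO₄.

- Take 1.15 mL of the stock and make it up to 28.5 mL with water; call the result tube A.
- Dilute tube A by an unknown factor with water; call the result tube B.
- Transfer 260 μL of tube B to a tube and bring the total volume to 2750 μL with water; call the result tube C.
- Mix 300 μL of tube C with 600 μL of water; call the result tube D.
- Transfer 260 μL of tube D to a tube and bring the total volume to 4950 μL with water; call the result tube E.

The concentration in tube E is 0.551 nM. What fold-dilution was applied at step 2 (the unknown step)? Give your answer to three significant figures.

606-fold

Step 1: 1.15 mL brought to 28.5 mL → factor 28.5/1.15 = 24.783
Step 2: unknown factor x
Step 3: 260 μL brought to 2750 μL → factor 2750/260 = 10.577
Step 4: 300 μL + 600 μL = 900 μL total → factor 900/300 = 3
Step 5: 260 μL brought to 4950 μL → factor 4950/260 = 19.038
Product of known-step factors = 14971
Overall factor = 5.00 mM / (0.551 nM) = 9.0744 × 10^6
x = 9.0744 × 10^6 / 14971 = 606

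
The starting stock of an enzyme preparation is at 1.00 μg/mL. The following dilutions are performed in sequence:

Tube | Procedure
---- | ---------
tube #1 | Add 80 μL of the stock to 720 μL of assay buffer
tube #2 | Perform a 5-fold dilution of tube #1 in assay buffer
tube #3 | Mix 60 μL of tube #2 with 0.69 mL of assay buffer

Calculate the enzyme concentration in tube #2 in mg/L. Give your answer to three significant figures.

0.0200 mg/L

Step 1: 80 μL + 720 μL = 800 μL total → factor 800/80 = 10
Step 2: 5-fold → factor 5
Dilution factor through tube #2 = 10 × 5 = 50
[tube #2] = 1.00 μg/mL / 50 = 0.02000 μg/mL = 0.0200 mg/L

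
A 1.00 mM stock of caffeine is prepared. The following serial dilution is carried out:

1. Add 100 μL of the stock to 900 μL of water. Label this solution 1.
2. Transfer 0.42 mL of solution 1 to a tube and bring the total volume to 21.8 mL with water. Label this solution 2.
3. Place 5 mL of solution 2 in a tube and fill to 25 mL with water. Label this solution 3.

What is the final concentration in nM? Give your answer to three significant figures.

Step 1: 100 μL + 900 μL = 1000 μL total → factor 1000/100 = 10
Step 2: 0.42 mL brought to 21.8 mL → factor 21.8/0.42 = 51.905
Step 3: 5 mL brought to 25 mL → factor 25/5 = 5
Overall dilution factor = 10 × 51.905 × 5 = 2595.2
Final = 1.00 mM / 2595.2 = 0.0003853 mM = 385 nM

385 nM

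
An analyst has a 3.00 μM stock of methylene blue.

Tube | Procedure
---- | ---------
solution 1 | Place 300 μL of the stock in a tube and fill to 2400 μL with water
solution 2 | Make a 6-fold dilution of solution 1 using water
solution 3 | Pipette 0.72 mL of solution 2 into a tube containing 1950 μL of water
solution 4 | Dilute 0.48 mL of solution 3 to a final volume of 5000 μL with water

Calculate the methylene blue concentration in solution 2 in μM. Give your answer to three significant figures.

0.0625 μM

Step 1: 300 μL brought to 2400 μL → factor 2400/300 = 8
Step 2: 6-fold → factor 6
Dilution factor through solution 2 = 8 × 6 = 48
[solution 2] = 3.00 μM / 48 = 0.0625 μM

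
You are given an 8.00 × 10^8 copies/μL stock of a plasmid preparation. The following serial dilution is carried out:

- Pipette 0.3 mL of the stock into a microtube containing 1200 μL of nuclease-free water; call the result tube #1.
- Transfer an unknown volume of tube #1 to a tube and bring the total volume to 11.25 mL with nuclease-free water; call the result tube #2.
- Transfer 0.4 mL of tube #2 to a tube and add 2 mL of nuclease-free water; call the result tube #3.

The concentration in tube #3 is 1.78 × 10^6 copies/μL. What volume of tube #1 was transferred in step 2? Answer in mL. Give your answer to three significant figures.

Step 1: 0.3 mL + 1200 μL = 1.5 mL total → factor 1.5/0.3 = 5
Step 2: v brought to 11.25 mL → factor = 11.25 mL/v
Step 3: 0.4 mL + 2 mL = 2.4 mL total → factor 2.4/0.4 = 6
Product of known-step factors = 30
Overall factor = 8.00 × 10^8 copies/μL / (1.78 × 10^6 copies/μL) = 449.44
Step-2 factor = 449.44 / 30 = 14.981
v = 11.25 mL / 14.981 = 0.751 mL

0.751 mL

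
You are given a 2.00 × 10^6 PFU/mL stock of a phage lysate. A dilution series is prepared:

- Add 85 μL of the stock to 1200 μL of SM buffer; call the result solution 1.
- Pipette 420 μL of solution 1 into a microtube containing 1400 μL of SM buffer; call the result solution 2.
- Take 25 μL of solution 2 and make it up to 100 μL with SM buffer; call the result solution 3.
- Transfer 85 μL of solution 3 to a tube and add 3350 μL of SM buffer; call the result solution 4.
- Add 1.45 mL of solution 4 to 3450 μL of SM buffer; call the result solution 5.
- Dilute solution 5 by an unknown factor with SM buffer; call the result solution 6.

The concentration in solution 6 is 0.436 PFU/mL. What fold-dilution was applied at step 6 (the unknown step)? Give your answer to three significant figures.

128-fold

Step 1: 85 μL + 1200 μL = 1285 μL total → factor 1285/85 = 15.118
Step 2: 420 μL + 1400 μL = 1820 μL total → factor 1820/420 = 4.3333
Step 3: 25 μL brought to 100 μL → factor 100/25 = 4
Step 4: 85 μL + 3350 μL = 3435 μL total → factor 3435/85 = 40.412
Step 5: 1.45 mL + 3450 μL = 4.9 mL total → factor 4.9/1.45 = 3.3793
Step 6: unknown factor x
Product of known-step factors = 35785
Overall factor = 2.00 × 10^6 PFU/mL / (0.436 PFU/mL) = 4.5872 × 10^6
x = 4.5872 × 10^6 / 35785 = 128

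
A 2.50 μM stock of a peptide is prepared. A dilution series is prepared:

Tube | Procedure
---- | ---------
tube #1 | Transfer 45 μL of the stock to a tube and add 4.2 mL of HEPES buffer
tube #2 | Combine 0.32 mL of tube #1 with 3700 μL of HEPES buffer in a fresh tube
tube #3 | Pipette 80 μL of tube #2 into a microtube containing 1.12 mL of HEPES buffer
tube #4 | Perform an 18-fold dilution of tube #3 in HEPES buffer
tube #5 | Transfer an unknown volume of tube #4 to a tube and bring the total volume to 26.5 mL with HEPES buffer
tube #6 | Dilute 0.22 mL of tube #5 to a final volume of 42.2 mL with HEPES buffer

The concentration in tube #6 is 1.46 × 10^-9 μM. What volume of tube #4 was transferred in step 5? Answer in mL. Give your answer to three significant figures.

0.950 mL

Step 1: 45 μL + 4.2 mL = 4245 μL total → factor 4245/45 = 94.333
Step 2: 0.32 mL + 3700 μL = 4.02 mL total → factor 4.02/0.32 = 12.562
Step 3: 80 μL + 1.12 mL = 1200 μL total → factor 1200/80 = 15
Step 4: 18-fold → factor 18
Step 5: v brought to 26.5 mL → factor = 26.5 mL/v
Step 6: 0.22 mL brought to 42.2 mL → factor 42.2/0.22 = 191.82
Product of known-step factors = 6.1375 × 10^7
Overall factor = 2.50 μM / (1.46 × 10^-9 μM) = 1.7123 × 10^9
Step-5 factor = 1.7123 × 10^9 / 6.1375 × 10^7 = 27.899
v = 26.5 mL / 27.899 = 0.950 mL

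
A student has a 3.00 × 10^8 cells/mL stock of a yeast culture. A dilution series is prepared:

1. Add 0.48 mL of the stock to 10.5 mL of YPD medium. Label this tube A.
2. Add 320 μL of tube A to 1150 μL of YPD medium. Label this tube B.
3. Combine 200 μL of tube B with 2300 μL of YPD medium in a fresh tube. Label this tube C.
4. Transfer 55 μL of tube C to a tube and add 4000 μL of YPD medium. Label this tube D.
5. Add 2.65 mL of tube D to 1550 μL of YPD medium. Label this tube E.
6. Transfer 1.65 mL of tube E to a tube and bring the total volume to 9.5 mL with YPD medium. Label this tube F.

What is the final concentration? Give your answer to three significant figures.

339 cells/mL

Step 1: 0.48 mL + 10.5 mL = 10.98 mL total → factor 10.98/0.48 = 22.875
Step 2: 320 μL + 1150 μL = 1470 μL total → factor 1470/320 = 4.5938
Step 3: 200 μL + 2300 μL = 2500 μL total → factor 2500/200 = 12.5
Step 4: 55 μL + 4000 μL = 4055 μL total → factor 4055/55 = 73.727
Step 5: 2.65 mL + 1550 μL = 4.2 mL total → factor 4.2/2.65 = 1.5849
Step 6: 1.65 mL brought to 9.5 mL → factor 9.5/1.65 = 5.7576
Overall dilution factor = 22.875 × 4.5938 × 12.5 × 73.727 × 1.5849 × 5.7576 = 8.8371 × 10^5
Final = 3.00 × 10^8 cells/mL / 8.8371 × 10^5 = 339 cells/mL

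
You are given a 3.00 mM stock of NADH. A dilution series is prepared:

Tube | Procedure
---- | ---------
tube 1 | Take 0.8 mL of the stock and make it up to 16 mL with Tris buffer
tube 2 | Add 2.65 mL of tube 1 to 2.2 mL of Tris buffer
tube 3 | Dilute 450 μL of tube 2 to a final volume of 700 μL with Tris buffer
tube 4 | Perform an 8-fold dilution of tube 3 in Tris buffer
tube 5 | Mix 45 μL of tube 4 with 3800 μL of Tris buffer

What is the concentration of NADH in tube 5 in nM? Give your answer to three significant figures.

77.1 nM

Step 1: 0.8 mL brought to 16 mL → factor 16/0.8 = 20
Step 2: 2.65 mL + 2.2 mL = 4.85 mL total → factor 4.85/2.65 = 1.8302
Step 3: 450 μL brought to 700 μL → factor 700/450 = 1.5556
Step 4: 8-fold → factor 8
Step 5: 45 μL + 3800 μL = 3845 μL total → factor 3845/45 = 85.444
Overall dilution factor = 20 × 1.8302 × 1.5556 × 8 × 85.444 = 38921
Final = 3.00 mM / 38921 = 7.708 × 10^-5 mM = 77.1 nM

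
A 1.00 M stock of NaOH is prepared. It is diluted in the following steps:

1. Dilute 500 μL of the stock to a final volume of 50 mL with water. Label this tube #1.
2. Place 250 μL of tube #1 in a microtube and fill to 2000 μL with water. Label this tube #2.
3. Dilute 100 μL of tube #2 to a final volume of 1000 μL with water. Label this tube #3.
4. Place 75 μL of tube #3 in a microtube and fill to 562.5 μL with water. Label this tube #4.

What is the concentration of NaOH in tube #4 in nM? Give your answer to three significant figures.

1.67 × 10^4 nM

Step 1: 500 μL brought to 50 mL → factor 50000/500 = 100
Step 2: 250 μL brought to 2000 μL → factor 2000/250 = 8
Step 3: 100 μL brought to 1000 μL → factor 1000/100 = 10
Step 4: 75 μL brought to 562.5 μL → factor 562.5/75 = 7.5
Overall dilution factor = 100 × 8 × 10 × 7.5 = 60000
Final = 1.00 M / 60000 = 1.667 × 10^-5 M = 1.67 × 10^4 nM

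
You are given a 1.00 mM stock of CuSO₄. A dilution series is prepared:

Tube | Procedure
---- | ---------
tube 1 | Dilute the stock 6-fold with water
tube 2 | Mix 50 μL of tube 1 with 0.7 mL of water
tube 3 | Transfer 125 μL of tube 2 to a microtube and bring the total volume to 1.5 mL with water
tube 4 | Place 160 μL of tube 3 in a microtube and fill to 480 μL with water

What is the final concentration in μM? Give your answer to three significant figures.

0.309 μM

Step 1: 6-fold → factor 6
Step 2: 50 μL + 0.7 mL = 750 μL total → factor 750/50 = 15
Step 3: 125 μL brought to 1.5 mL → factor 1500/125 = 12
Step 4: 160 μL brought to 480 μL → factor 480/160 = 3
Overall dilution factor = 6 × 15 × 12 × 3 = 3240
Final = 1.00 mM / 3240 = 0.0003086 mM = 0.309 μM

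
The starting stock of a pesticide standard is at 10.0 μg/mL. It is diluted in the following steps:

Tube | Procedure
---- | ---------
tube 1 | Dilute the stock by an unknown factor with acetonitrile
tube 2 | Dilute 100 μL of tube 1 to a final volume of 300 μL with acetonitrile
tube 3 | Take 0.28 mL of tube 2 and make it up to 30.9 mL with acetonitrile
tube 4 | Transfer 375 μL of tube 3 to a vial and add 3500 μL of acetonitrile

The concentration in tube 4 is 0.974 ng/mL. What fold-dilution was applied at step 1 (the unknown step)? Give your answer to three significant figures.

Step 1: unknown factor x
Step 2: 100 μL brought to 300 μL → factor 300/100 = 3
Step 3: 0.28 mL brought to 30.9 mL → factor 30.9/0.28 = 110.36
Step 4: 375 μL + 3500 μL = 3875 μL total → factor 3875/375 = 10.333
Product of known-step factors = 3421.1
Overall factor = 10.0 μg/mL / (0.974 ng/mL) = 10267
x = 10267 / 3421.1 = 3.00

3.00-fold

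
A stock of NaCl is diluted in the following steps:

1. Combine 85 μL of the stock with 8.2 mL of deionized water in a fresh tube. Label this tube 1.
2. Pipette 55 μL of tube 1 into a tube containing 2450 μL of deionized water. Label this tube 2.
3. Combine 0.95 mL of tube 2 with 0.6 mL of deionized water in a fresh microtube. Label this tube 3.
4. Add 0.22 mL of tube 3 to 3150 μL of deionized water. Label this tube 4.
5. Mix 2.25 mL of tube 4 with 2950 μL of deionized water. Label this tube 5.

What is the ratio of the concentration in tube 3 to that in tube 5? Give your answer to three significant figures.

Step 1: 85 μL + 8.2 mL = 8285 μL total → factor 8285/85 = 97.471
Step 2: 55 μL + 2450 μL = 2505 μL total → factor 2505/55 = 45.545
Step 3: 0.95 mL + 0.6 mL = 1.55 mL total → factor 1.55/0.95 = 1.6316
Step 4: 0.22 mL + 3150 μL = 3.37 mL total → factor 3.37/0.22 = 15.318
Step 5: 2.25 mL + 2950 μL = 5.2 mL total → factor 5.2/2.25 = 2.3111
Dilution factor to tube 3 = 7243.1; to tube 5 = 2.5642 × 10^5
[tube 3]/[tube 5] = (factor to tube 5)/(factor to tube 3) = 2.5642 × 10^5/7243.1 = 35.4

35.4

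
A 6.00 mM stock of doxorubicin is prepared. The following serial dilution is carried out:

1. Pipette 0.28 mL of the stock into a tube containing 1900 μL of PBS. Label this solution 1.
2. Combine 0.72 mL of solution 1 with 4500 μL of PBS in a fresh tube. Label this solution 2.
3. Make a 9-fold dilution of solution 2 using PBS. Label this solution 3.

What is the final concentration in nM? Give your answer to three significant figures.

1.18 × 10^4 nM

Step 1: 0.28 mL + 1900 μL = 2.18 mL total → factor 2.18/0.28 = 7.7857
Step 2: 0.72 mL + 4500 μL = 5.22 mL total → factor 5.22/0.72 = 7.25
Step 3: 9-fold → factor 9
Overall dilution factor = 7.7857 × 7.25 × 9 = 508.02
Final = 6.00 mM / 508.02 = 0.01181 mM = 1.18 × 10^4 nM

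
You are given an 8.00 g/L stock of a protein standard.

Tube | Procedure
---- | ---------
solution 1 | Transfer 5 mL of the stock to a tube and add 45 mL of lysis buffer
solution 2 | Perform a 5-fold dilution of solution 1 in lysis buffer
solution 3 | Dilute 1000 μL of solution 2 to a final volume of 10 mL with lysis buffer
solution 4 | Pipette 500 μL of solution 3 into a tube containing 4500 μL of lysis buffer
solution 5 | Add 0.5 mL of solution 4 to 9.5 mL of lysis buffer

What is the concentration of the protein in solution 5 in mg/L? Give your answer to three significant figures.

0.0800 mg/L

Step 1: 5 mL + 45 mL = 50 mL total → factor 50/5 = 10
Step 2: 5-fold → factor 5
Step 3: 1000 μL brought to 10 mL → factor 10000/1000 = 10
Step 4: 500 μL + 4500 μL = 5000 μL total → factor 5000/500 = 10
Step 5: 0.5 mL + 9.5 mL = 10 mL total → factor 10/0.5 = 20
Overall dilution factor = 10 × 5 × 10 × 10 × 20 = 1 × 10^5
Final = 8.00 g/L / 1 × 10^5 = 8.000 × 10^-5 g/L = 0.0800 mg/L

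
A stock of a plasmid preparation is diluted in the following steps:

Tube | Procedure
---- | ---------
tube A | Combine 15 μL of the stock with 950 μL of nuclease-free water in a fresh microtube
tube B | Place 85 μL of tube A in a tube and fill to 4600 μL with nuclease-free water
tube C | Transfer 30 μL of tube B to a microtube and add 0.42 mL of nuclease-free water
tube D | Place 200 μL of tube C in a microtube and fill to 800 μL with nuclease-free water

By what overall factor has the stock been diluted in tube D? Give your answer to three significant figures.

Step 1: 15 μL + 950 μL = 965 μL total → factor 965/15 = 64.333
Step 2: 85 μL brought to 4600 μL → factor 4600/85 = 54.118
Step 3: 30 μL + 0.42 mL = 450 μL total → factor 450/30 = 15
Step 4: 200 μL brought to 800 μL → factor 800/200 = 4
Overall dilution factor = 64.333 × 54.118 × 15 × 4 = 2.0889 × 10^5

2.09 × 10^5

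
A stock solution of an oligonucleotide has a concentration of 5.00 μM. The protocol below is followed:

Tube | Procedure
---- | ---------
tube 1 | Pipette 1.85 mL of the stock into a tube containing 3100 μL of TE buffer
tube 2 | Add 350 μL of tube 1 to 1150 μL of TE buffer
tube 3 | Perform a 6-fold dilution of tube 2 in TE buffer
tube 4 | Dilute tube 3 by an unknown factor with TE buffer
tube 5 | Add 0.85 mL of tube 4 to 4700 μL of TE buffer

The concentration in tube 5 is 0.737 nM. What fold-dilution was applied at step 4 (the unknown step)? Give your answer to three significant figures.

15.1-fold

Step 1: 1.85 mL + 3100 μL = 4.95 mL total → factor 4.95/1.85 = 2.6757
Step 2: 350 μL + 1150 μL = 1500 μL total → factor 1500/350 = 4.2857
Step 3: 6-fold → factor 6
Step 4: unknown factor x
Step 5: 0.85 mL + 4700 μL = 5.55 mL total → factor 5.55/0.85 = 6.5294
Product of known-step factors = 449.24
Overall factor = 5.00 μM / (0.737 nM) = 6784.3
x = 6784.3 / 449.24 = 15.1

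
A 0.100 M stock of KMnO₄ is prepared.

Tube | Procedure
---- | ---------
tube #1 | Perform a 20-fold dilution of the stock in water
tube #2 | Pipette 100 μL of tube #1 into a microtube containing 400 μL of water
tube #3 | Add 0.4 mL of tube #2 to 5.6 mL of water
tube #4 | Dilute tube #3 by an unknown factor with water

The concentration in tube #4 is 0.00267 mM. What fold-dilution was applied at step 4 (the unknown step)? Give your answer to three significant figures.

25.0-fold

Step 1: 20-fold → factor 20
Step 2: 100 μL + 400 μL = 500 μL total → factor 500/100 = 5
Step 3: 0.4 mL + 5.6 mL = 6 mL total → factor 6/0.4 = 15
Step 4: unknown factor x
Product of known-step factors = 1500
Overall factor = 0.100 M / (0.00267 mM) = 37453
x = 37453 / 1500 = 25.0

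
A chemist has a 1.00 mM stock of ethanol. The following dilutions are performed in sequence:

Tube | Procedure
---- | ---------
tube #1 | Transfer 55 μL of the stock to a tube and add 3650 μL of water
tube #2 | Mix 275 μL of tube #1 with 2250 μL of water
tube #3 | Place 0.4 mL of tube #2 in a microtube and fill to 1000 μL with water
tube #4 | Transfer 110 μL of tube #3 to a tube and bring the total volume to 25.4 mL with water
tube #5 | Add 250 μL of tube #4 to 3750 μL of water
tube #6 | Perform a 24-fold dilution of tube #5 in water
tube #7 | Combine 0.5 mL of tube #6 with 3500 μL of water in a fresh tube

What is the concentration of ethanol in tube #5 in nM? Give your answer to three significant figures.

Step 1: 55 μL + 3650 μL = 3705 μL total → factor 3705/55 = 67.364
Step 2: 275 μL + 2250 μL = 2525 μL total → factor 2525/275 = 9.1818
Step 3: 0.4 mL brought to 1000 μL → factor 1/0.4 = 2.5
Step 4: 110 μL brought to 25.4 mL → factor 25400/110 = 230.91
Step 5: 250 μL + 3750 μL = 4000 μL total → factor 4000/250 = 16
Dilution factor through tube #5 = 67.364 × 9.1818 × 2.5 × 230.91 × 16 = 5.7129 × 10^6
[tube #5] = 1.00 mM / 5.7129 × 10^6 = 1.750 × 10^-7 mM = 0.175 nM

0.175 nM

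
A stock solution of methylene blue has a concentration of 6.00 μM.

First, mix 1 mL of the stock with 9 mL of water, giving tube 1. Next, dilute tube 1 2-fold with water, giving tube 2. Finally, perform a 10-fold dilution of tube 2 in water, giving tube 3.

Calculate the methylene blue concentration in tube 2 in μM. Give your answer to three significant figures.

0.300 μM

Step 1: 1 mL + 9 mL = 10 mL total → factor 10/1 = 10
Step 2: 2-fold → factor 2
Dilution factor through tube 2 = 10 × 2 = 20
[tube 2] = 6.00 μM / 20 = 0.300 μM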